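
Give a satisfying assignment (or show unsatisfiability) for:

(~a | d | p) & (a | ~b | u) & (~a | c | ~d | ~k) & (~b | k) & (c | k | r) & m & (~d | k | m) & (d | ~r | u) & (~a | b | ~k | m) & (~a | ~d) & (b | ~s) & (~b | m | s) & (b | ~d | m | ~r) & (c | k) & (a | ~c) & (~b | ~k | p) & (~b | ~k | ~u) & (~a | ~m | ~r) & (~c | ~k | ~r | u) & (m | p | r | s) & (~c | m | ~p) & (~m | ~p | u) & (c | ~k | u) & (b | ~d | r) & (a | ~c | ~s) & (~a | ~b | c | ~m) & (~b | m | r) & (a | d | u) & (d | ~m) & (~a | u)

a = False; m = True; b = False; p = False; k = True; s = False; u = True; d = True; c = False; r = True

Unit clause (m) forces m = True.
In (d | ~m) only d is left, so d = True.
In (~a | ~d) only ~a is left, so a = False.
In (a | ~c) only ~c is left, so c = False.
In (c | k) only k is left, so k = True.
In (c | ~k | u) only u is left, so u = True.
In (~b | ~k | ~u) only ~b is left, so b = False.
In (b | ~d | r) only r is left, so r = True.
In (b | ~s) only ~s is left, so s = False.
Set p = False.
All clauses satisfied.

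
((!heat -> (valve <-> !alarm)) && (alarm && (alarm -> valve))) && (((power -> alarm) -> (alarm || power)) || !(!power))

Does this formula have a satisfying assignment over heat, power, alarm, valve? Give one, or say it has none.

heat = True; power = True; alarm = True; valve = True

  (!heat -> (valve <-> !alarm)) && (alarm && (alarm -> valve)) = True
    !heat -> (valve <-> !alarm) = True
      !heat = False
      valve <-> !alarm = False
        !alarm = False
    alarm && (alarm -> valve) = True
      alarm -> valve = True
  ((power -> alarm) -> (alarm || power)) || !(!power) = True
    (power -> alarm) -> (alarm || power) = True
      power -> alarm = True
      alarm || power = True
    !(!power) = True
      !power = False
Both conjuncts True, so the formula holds.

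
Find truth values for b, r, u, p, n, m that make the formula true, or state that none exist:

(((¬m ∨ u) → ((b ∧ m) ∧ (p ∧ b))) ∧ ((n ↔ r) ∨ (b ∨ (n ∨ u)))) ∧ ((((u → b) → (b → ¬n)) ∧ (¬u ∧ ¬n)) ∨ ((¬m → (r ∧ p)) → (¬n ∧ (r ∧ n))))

b = False; r = False; u = False; p = True; n = False; m = True

  ((¬m ∨ u) → ((b ∧ m) ∧ (p ∧ b))) ∧ ((n ↔ r) ∨ (b ∨ (n ∨ u))) = True
    (¬m ∨ u) → ((b ∧ m) ∧ (p ∧ b)) = True
      ¬m ∨ u = False
        ¬m = False
      (b ∧ m) ∧ (p ∧ b) = False
        b ∧ m = False
        p ∧ b = False
    (n ↔ r) ∨ (b ∨ (n ∨ u)) = True
      n ↔ r = True
      b ∨ (n ∨ u) = False
        n ∨ u = False
  (((u → b) → (b → ¬n)) ∧ (¬u ∧ ¬n)) ∨ ((¬m → (r ∧ p)) → (¬n ∧ (r ∧ n))) = True
    ((u → b) → (b → ¬n)) ∧ (¬u ∧ ¬n) = True
      (u → b) → (b → ¬n) = True
        u → b = True
        b → ¬n = True
          ¬n = True
      ¬u ∧ ¬n = True
        ¬u = True
        ¬n = True
    (¬m → (r ∧ p)) → (¬n ∧ (r ∧ n)) = False
      ¬m → (r ∧ p) = True
        ¬m = False
        r ∧ p = False
      ¬n ∧ (r ∧ n) = False
        ¬n = True
        r ∧ n = False
Both conjuncts True, so the formula holds.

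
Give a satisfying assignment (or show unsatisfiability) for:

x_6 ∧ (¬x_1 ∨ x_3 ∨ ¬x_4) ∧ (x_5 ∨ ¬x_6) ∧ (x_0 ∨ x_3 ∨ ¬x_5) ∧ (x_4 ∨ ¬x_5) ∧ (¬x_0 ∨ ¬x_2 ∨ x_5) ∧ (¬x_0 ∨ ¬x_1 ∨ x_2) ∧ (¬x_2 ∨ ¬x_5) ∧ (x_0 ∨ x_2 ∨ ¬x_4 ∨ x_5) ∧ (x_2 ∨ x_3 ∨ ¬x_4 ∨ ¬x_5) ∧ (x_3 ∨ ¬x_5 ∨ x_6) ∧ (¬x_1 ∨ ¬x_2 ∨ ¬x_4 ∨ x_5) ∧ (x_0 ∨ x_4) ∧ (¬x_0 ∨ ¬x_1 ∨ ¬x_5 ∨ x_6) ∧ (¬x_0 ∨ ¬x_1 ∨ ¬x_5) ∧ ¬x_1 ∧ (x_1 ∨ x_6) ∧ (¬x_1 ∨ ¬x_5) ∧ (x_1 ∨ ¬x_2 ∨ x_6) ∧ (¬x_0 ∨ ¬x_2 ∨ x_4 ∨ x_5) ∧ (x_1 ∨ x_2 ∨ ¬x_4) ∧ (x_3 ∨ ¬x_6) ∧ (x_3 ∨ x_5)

Case x_1 = True:
  Clause (¬x_1) is falsified — contradiction.
Case x_1 = False:
  (x_6) forces x_6 = True.
  (x_5 ∨ ¬x_6) forces x_5 = True.
  (x_4 ∨ ¬x_5) forces x_4 = True.
  (¬x_2 ∨ ¬x_5) forces x_2 = False.
  Clause (x_1 ∨ x_2 ∨ ¬x_4) is falsified — contradiction.
Both cases fail, so the formula is unsatisfiable.

No satisfying assignment exists.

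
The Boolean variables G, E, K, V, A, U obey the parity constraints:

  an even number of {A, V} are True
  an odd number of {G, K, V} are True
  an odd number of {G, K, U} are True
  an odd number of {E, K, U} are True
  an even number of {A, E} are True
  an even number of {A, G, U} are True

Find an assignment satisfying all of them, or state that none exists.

G = False; E = False; K = True; V = False; A = False; U = False

{A, V}: 0 true → even ✓
{G, K, V}: 1 true → odd ✓
{G, K, U}: 1 true → odd ✓
{E, K, U}: 1 true → odd ✓
{A, E}: 0 true → even ✓
{A, G, U}: 0 true → even ✓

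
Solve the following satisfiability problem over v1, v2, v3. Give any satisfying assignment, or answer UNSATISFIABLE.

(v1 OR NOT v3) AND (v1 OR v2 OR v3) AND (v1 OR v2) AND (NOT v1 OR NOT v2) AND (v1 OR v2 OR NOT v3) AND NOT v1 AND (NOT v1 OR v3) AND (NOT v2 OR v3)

Case v1 = True:
  Clause (NOT v1) is falsified — contradiction.
Case v1 = False:
  (v1 OR NOT v3) forces v3 = False.
  (v1 OR v2 OR v3) forces v2 = True.
  Clause (NOT v2 OR v3) is falsified — contradiction.
Both cases fail, so the formula is unsatisfiable.

No satisfying assignment exists.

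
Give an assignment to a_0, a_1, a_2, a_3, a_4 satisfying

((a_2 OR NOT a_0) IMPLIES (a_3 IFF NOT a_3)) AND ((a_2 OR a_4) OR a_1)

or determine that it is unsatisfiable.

a_0 = True, a_1 = True, a_2 = False, a_3 = True, a_4 = False

  (a_2 OR NOT a_0) IMPLIES (a_3 IFF NOT a_3) = True
    a_2 OR NOT a_0 = False
      NOT a_0 = False
    a_3 IFF NOT a_3 = False
      NOT a_3 = False
  (a_2 OR a_4) OR a_1 = True
    a_2 OR a_4 = False
Both conjuncts True, so the formula holds.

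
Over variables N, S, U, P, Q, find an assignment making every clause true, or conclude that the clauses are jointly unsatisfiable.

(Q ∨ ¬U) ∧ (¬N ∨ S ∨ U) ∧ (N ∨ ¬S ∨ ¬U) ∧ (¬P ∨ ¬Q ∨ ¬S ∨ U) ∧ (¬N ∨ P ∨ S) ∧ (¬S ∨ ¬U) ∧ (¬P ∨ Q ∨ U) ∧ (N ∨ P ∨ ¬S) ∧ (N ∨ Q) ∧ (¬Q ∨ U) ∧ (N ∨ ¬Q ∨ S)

N = True; S = True; U = False; P = False; Q = False

Try N = False:
  (N ∨ Q) forces Q = True.
  (¬Q ∨ U) forces U = True.
  (N ∨ ¬S ∨ ¬U) forces S = False.
  clause (N ∨ ¬Q ∨ S) is falsified — backtrack.
So N = True.
Set S = True.
  then (¬S ∨ ¬U) forces U = False.
  then (¬Q ∨ U) forces Q = False.
  then (¬P ∨ Q ∨ U) forces P = False.
All clauses satisfied.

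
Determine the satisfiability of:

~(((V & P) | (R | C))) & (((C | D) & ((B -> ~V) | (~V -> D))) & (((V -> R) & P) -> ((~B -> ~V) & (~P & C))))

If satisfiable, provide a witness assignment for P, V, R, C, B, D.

P=F, V=T, R=F, C=F, B=T, D=T

  ~(((V & P) | (R | C))) = True
    (V & P) | (R | C) = False
      V & P = False
      R | C = False
  ((C | D) & ((B -> ~V) | (~V -> D))) & (((V -> R) & P) -> ((~B -> ~V) & (~P & C))) = True
    (C | D) & ((B -> ~V) | (~V -> D)) = True
      C | D = True
      (B -> ~V) | (~V -> D) = True
        B -> ~V = False
          ~V = False
        ~V -> D = True
          ~V = False
    ((V -> R) & P) -> ((~B -> ~V) & (~P & C)) = True
      (V -> R) & P = False
        V -> R = False
      (~B -> ~V) & (~P & C) = False
        ~B -> ~V = True
          ~B = False
          ~V = False
        ~P & C = False
          ~P = True
Both conjuncts True, so the formula holds.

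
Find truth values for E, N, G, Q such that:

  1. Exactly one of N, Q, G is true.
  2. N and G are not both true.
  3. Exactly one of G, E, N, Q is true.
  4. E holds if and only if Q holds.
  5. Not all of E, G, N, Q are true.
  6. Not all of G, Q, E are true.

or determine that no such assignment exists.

E = False, N = True, G = False, Q = False

  (1) {N, Q, G}: 1 true — exactly one ✓
  (2) N=T, G=F — not both ✓
  (3) {G, E, N, Q}: 1 true — exactly one ✓
  (4) E=F, Q=F — same ✓
  (5) {E, G, N, Q}: 1/4 true — not all ✓
  (6) {G, Q, E}: 0/3 true — not all ✓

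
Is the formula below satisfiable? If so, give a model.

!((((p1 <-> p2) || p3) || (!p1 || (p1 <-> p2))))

p1=T; p2=F; p3=F

  !((((p1 <-> p2) || p3) || (!p1 || (p1 <-> p2)))) = True
    ((p1 <-> p2) || p3) || (!p1 || (p1 <-> p2)) = False
      (p1 <-> p2) || p3 = False
        p1 <-> p2 = False
      !p1 || (p1 <-> p2) = False
        !p1 = False
        p1 <-> p2 = False
The formula evaluates to True.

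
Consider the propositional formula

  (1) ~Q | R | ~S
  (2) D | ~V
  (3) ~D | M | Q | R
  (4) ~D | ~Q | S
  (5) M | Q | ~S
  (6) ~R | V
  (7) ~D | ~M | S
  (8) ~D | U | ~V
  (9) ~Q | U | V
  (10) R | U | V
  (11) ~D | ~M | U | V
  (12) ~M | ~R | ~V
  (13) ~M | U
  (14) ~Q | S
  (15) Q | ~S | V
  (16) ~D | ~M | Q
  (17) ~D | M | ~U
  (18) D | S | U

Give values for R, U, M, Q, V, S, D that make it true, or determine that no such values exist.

Try R = True:
  (~R | V) forces V = True.
  (D | ~V) forces D = True.
  (~D | U | ~V) forces U = True.
  (~M | ~R | ~V) forces M = False.
  clause (~D | M | ~U) is falsified — backtrack.
So R = False.
Set U = True.
Set M = False.
  then (~D | M | ~U) forces D = False.
  then (D | ~V) forces V = False.
Set Q = False.
  then (M | Q | ~S) forces S = False.
All clauses satisfied.

R: False, U: True, M: False, Q: False, V: False, S: False, D: False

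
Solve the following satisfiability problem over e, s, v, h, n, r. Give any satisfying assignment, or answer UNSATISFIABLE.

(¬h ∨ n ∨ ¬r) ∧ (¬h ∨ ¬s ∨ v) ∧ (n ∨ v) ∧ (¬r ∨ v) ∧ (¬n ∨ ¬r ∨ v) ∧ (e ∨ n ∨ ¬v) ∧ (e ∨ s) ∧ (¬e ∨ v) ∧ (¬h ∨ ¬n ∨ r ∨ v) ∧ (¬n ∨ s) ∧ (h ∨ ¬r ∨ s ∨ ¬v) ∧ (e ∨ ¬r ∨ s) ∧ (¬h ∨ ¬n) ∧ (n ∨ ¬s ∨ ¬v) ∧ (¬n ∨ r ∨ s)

e = True, s = True, v = True, h = False, n = True, r = True

Set e = True.
  then (¬e ∨ v) forces v = True.
Set s = True.
  then (n ∨ ¬s ∨ ¬v) forces n = True.
  then (¬h ∨ ¬n) forces h = False.
Set r = True.
All clauses satisfied.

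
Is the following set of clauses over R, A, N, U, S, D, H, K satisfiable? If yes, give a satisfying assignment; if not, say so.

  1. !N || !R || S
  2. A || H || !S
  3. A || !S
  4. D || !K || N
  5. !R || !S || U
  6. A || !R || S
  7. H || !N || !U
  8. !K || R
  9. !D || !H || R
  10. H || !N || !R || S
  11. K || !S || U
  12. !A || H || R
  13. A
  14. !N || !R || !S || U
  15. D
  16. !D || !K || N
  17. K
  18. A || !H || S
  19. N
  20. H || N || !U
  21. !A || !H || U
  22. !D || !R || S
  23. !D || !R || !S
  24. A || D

Case A = True:
  (D) forces D = True.
  (K) forces K = True.
  (!K || R) forces R = True.
  (!D || !K || N) forces N = True.
  (!N || !R || S) forces S = True.
  Clause (!D || !R || !S) is falsified — contradiction.
Case A = False:
  Clause (A) is falsified — contradiction.
Both cases fail, so the formula is unsatisfiable.

Unsatisfiable — no assignment works.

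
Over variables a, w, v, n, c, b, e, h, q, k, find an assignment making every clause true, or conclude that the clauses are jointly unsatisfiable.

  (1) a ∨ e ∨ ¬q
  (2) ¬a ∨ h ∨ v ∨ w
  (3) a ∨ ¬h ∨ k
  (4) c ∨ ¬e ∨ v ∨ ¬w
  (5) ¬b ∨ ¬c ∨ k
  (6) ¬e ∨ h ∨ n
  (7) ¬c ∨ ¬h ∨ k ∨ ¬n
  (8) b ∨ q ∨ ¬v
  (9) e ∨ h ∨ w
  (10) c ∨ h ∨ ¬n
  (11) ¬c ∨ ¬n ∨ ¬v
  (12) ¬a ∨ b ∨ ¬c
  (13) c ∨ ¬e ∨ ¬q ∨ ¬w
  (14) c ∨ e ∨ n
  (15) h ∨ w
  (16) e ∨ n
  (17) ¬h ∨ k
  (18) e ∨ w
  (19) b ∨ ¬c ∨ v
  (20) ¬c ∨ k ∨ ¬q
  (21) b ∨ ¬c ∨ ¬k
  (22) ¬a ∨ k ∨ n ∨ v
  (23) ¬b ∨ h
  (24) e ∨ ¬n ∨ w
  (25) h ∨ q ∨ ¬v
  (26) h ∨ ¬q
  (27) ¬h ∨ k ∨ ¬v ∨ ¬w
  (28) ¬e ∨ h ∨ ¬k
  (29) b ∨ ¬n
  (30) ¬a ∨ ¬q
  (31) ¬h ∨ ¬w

Set a = False.
Set w = False.
  then (h ∨ w) forces h = True.
  then (¬h ∨ k) forces k = True.
  then (e ∨ w) forces e = True.
Set v = True.
Set n = False.
Set c = False.
Set b = True.
Set q = True.
All clauses satisfied.

a = False, w = False, v = True, n = False, c = False, b = True, e = True, h = True, q = True, k = True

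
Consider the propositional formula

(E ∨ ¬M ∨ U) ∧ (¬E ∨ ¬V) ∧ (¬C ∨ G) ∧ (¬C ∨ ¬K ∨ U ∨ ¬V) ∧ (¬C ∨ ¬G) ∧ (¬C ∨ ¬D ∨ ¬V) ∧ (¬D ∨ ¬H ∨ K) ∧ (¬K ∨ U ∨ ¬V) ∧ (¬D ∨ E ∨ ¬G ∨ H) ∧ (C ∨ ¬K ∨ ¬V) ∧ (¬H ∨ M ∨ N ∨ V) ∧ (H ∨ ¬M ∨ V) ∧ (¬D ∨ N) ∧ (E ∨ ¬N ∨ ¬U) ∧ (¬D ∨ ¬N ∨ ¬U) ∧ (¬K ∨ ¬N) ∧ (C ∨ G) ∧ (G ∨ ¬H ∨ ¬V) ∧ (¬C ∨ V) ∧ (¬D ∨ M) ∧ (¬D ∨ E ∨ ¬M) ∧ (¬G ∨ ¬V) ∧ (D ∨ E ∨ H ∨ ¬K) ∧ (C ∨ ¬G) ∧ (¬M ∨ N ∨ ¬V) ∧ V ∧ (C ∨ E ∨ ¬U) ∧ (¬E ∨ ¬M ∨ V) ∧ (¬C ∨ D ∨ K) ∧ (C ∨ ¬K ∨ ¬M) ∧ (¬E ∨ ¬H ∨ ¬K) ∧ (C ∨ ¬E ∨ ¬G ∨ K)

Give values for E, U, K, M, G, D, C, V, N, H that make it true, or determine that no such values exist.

Case G = True:
  (¬C ∨ ¬G) forces C = False.
  Clause (C ∨ ¬G) is falsified — contradiction.
Case G = False:
  (¬C ∨ G) forces C = False.
  Clause (C ∨ G) is falsified — contradiction.
Both cases fail, so the formula is unsatisfiable.

No satisfying assignment exists.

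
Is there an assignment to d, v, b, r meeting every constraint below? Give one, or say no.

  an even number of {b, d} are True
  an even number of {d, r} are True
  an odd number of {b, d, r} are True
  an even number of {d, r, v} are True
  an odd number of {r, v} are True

d=T; v=F; b=T; r=T

{b, d}: 2 true → even ✓
{d, r}: 2 true → even ✓
{b, d, r}: 3 true → odd ✓
{d, r, v}: 2 true → even ✓
{r, v}: 1 true → odd ✓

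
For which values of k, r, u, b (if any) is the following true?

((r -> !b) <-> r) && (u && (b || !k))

k = False; r = True; u = True; b = False

  (r -> !b) <-> r = True
    r -> !b = True
      !b = True
  u && (b || !k) = True
    b || !k = True
      !k = True
Both conjuncts True, so the formula holds.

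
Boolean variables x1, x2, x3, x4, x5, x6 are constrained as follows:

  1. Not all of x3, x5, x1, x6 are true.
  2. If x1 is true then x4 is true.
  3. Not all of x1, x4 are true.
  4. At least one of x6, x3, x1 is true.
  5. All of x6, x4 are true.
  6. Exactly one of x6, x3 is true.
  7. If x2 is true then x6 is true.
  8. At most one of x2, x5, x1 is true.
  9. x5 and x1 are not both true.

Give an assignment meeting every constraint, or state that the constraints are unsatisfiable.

x1: False; x2: True; x3: False; x4: True; x5: False; x6: True

  (1) {x3, x5, x1, x6}: 1/4 true — not all ✓
  (2) x1=F ⇒ x4: vacuous ✓
  (3) {x1, x4}: 1/2 true — not all ✓
  (4) {x6, x3, x1}: 1 true — at least one ✓
  (5) {x6, x4}: all 2 true ✓
  (6) {x6, x3}: 1 true — exactly one ✓
  (7) x2=T ⇒ x6: T ✓
  (8) {x2, x5, x1}: 1 true — at most one ✓
  (9) x5=F, x1=F — not both ✓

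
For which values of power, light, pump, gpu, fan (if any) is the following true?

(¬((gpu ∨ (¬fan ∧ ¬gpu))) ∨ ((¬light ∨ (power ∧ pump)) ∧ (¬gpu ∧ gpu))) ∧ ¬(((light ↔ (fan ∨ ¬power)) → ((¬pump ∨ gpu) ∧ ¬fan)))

power = True, light = True, pump = True, gpu = False, fan = True

  ¬((gpu ∨ (¬fan ∧ ¬gpu))) ∨ ((¬light ∨ (power ∧ pump)) ∧ (¬gpu ∧ gpu)) = True
    ¬((gpu ∨ (¬fan ∧ ¬gpu))) = True
      gpu ∨ (¬fan ∧ ¬gpu) = False
        ¬fan ∧ ¬gpu = False
          ¬fan = False
          ¬gpu = True
    (¬light ∨ (power ∧ pump)) ∧ (¬gpu ∧ gpu) = False
      ¬light ∨ (power ∧ pump) = True
        ¬light = False
        power ∧ pump = True
      ¬gpu ∧ gpu = False
        ¬gpu = True
  ¬(((light ↔ (fan ∨ ¬power)) → ((¬pump ∨ gpu) ∧ ¬fan))) = True
    (light ↔ (fan ∨ ¬power)) → ((¬pump ∨ gpu) ∧ ¬fan) = False
      light ↔ (fan ∨ ¬power) = True
        fan ∨ ¬power = True
          ¬power = False
      (¬pump ∨ gpu) ∧ ¬fan = False
        ¬pump ∨ gpu = False
          ¬pump = False
        ¬fan = False
Both conjuncts True, so the formula holds.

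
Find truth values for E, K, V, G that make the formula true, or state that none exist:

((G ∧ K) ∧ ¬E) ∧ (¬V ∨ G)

E=F; K=T; V=T; G=T

  (G ∧ K) ∧ ¬E = True
    G ∧ K = True
    ¬E = True
  ¬V ∨ G = True
    ¬V = False
Both conjuncts True, so the formula holds.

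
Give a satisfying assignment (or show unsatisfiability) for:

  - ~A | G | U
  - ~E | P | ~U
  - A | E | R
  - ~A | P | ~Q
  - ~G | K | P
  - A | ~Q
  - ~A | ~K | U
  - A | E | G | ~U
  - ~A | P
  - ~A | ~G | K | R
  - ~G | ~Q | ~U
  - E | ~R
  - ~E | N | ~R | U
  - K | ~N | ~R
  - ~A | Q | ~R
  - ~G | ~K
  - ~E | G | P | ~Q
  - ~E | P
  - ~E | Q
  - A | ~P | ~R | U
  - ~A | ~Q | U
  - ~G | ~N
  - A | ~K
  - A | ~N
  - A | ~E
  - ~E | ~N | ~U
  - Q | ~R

P=T; N=F; K=T; Q=T; G=F; U=T; E=T; R=F; A=T

Try P = False:
  (~A | P) forces A = False.
  (A | ~Q) forces Q = False.
  (~E | P) forces E = False.
  (A | E | R) forces R = True.
  clause (E | ~R) is falsified — backtrack.
So P = True.
Set N = False.
Set K = True.
  then (~G | ~K) forces G = False.
  then (A | ~K) forces A = True.
  then (~A | G | U) forces U = True.
Set Q = True.
Set E = True.
Set R = False.
All clauses satisfied.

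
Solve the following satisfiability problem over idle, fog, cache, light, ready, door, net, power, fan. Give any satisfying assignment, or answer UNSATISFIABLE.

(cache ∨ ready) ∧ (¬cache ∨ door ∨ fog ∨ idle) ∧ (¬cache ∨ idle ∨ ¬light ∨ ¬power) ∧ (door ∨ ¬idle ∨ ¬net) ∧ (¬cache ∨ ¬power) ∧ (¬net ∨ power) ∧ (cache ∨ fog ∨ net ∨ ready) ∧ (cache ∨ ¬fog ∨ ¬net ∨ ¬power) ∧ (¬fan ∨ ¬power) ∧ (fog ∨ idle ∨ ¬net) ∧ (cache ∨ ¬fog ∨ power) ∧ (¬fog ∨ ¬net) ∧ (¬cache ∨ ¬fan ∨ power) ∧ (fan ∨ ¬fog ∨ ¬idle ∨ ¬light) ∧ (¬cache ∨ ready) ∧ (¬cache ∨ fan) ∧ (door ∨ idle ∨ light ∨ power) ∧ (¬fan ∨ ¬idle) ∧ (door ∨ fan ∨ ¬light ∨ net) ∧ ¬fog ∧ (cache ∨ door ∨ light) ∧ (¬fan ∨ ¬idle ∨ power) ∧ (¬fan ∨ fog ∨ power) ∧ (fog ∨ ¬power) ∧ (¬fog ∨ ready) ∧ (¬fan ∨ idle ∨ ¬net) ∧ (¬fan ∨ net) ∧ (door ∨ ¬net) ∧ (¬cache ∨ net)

Unit clause (¬fog) forces fog = False.
In (fog ∨ ¬power) only ¬power is left, so power = False.
In (¬net ∨ power) only ¬net is left, so net = False.
In (¬fan ∨ fog ∨ power) only ¬fan is left, so fan = False.
In (¬cache ∨ net) only ¬cache is left, so cache = False.
In (cache ∨ ready) only ready is left, so ready = True.
Set idle = False.
Set light = False.
  then (door ∨ idle ∨ light ∨ power) forces door = True.
All clauses satisfied.

idle = False, fog = False, cache = False, light = False, ready = True, door = True, net = False, power = False, fan = False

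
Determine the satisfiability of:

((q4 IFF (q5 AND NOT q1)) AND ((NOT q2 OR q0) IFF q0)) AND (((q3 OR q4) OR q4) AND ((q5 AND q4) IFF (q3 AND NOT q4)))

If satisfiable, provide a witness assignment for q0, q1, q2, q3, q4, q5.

Unsatisfiable — no assignment works.

Case q4 = True: the formula simplifies to ((q5 AND NOT q1) AND ((NOT q2 OR q0) IFF q0)) AND NOT q5.
  q5 = True: the conjunct NOT q5 is False.
  q5 = False: the conjunct q5 is False.
Case q4 = False: the formula simplifies to (NOT ((q5 AND NOT q1)) AND ((NOT q2 OR q0) IFF q0)) AND (q3 AND NOT q3).
  q3 = True: the conjunct NOT q3 is False.
  q3 = False: the conjunct q3 is False.
Both cases fail — unsatisfiable.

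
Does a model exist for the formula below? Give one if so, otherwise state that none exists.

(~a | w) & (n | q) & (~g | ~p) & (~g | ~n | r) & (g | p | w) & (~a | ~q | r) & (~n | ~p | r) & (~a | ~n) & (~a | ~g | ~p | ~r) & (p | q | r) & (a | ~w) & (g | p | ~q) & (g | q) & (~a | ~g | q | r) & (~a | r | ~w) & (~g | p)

Set n = True.
  then (~a | ~n) forces a = False.
  then (a | ~w) forces w = False.
Try r = False:
  (~g | ~n | r) forces g = False.
  (g | p | w) forces p = True.
  clause (~n | ~p | r) is falsified — backtrack.
So r = True.
Set g = False.
  then (g | p | w) forces p = True.
  then (g | q) forces q = True.
All clauses satisfied.

n = True, r = True, g = False, w = False, q = True, a = False, p = True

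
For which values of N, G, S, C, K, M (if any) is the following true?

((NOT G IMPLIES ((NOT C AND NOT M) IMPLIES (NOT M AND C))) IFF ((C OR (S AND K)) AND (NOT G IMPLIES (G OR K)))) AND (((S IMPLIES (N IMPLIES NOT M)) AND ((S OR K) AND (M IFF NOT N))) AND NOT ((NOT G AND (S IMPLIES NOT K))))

N: True; G: True; S: True; C: True; K: True; M: False

  (NOT G IMPLIES ((NOT C AND NOT M) IMPLIES (NOT M AND C))) IFF ((C OR (S AND K)) AND (NOT G IMPLIES (G OR K))) = True
    NOT G IMPLIES ((NOT C AND NOT M) IMPLIES (NOT M AND C)) = True
      NOT G = False
      (NOT C AND NOT M) IMPLIES (NOT M AND C) = True
        NOT C AND NOT M = False
          NOT C = False
          NOT M = True
        NOT M AND C = True
          NOT M = True
    (C OR (S AND K)) AND (NOT G IMPLIES (G OR K)) = True
      C OR (S AND K) = True
        S AND K = True
      NOT G IMPLIES (G OR K) = True
        NOT G = False
        G OR K = True
  ((S IMPLIES (N IMPLIES NOT M)) AND ((S OR K) AND (M IFF NOT N))) AND NOT ((NOT G AND (S IMPLIES NOT K))) = True
    (S IMPLIES (N IMPLIES NOT M)) AND ((S OR K) AND (M IFF NOT N)) = True
      S IMPLIES (N IMPLIES NOT M) = True
        N IMPLIES NOT M = True
          NOT M = True
      (S OR K) AND (M IFF NOT N) = True
        S OR K = True
        M IFF NOT N = True
          NOT N = False
    NOT ((NOT G AND (S IMPLIES NOT K))) = True
      NOT G AND (S IMPLIES NOT K) = False
        NOT G = False
        S IMPLIES NOT K = False
          NOT K = False
Both conjuncts True, so the formula holds.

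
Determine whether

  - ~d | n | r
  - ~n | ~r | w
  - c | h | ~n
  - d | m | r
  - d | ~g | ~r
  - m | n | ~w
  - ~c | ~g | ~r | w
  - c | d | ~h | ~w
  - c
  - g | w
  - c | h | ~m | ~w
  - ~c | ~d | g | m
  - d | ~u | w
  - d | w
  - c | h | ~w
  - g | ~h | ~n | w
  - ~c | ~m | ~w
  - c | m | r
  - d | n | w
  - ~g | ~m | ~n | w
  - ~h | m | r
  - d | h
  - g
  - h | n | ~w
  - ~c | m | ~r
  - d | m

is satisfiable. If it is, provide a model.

g = True; w = True; r = False; n = True; u = True; d = True; m = False; h = False; c = True

Unit clause (c) forces c = True.
Unit clause (g) forces g = True.
Set w = True.
  then (~c | ~m | ~w) forces m = False.
  then (~c | m | ~r) forces r = False.
  then (d | m) forces d = True.
  then (~d | n | r) forces n = True.
  then (~h | m | r) forces h = False.
Set u = True.
All clauses satisfied.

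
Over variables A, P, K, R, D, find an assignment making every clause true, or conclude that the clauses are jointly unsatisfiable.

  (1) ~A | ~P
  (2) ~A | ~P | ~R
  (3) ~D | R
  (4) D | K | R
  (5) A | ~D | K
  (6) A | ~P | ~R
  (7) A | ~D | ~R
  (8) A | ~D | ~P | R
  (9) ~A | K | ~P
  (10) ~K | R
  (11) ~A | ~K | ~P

A = True, P = False, K = True, R = True, D = False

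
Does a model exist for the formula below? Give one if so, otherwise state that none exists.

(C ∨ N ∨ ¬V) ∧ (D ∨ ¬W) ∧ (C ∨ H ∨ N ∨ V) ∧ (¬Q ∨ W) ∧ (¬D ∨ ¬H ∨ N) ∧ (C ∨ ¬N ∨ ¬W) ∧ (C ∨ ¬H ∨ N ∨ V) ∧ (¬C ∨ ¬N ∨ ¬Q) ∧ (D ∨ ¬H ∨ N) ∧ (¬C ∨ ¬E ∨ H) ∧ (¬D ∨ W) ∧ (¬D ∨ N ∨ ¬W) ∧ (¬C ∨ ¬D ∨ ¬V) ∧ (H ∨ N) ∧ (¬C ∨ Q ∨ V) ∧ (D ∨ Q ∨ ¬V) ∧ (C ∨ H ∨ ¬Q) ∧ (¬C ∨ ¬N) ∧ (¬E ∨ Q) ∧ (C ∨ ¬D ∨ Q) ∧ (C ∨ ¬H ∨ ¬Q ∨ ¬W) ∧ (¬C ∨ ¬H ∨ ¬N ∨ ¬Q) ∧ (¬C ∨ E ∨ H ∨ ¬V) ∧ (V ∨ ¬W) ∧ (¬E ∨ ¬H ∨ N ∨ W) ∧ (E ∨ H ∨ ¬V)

N: True, V: False, H: True, D: False, C: False, W: False, E: False, Q: False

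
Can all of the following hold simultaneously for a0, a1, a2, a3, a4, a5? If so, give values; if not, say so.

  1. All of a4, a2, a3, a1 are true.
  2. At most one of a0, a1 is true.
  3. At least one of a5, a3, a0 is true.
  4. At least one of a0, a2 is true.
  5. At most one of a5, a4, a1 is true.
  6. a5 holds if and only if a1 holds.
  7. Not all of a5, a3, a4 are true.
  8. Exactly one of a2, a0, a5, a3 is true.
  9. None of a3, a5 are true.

Case a3 = True:
  Constraint (9) is violated (a3=T) — contradiction.
Case a3 = False:
  Constraint (1) is violated (a3=F) — contradiction.
Both cases fail — unsatisfiable.

The formula is unsatisfiable.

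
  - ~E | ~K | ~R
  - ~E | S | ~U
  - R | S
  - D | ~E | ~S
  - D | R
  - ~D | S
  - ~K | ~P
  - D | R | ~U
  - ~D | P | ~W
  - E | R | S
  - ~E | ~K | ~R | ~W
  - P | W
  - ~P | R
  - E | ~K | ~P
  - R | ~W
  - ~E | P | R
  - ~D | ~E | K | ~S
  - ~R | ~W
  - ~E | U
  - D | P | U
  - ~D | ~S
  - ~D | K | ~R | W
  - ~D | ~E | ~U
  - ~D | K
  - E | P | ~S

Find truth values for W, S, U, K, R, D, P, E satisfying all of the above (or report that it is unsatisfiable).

Try W = True:
  (R | ~W) forces R = True.
  clause (~R | ~W) is falsified — backtrack.
So W = False.
  then (P | W) forces P = True.
  then (~P | R) forces R = True.
  then (~K | ~P) forces K = False.
  then (~D | K | ~R | W) forces D = False.
Set S = False.
Set U = False.
  then (~E | U) forces E = False.
All clauses satisfied.

W=F, S=F, U=F, K=F, R=T, D=F, P=T, E=F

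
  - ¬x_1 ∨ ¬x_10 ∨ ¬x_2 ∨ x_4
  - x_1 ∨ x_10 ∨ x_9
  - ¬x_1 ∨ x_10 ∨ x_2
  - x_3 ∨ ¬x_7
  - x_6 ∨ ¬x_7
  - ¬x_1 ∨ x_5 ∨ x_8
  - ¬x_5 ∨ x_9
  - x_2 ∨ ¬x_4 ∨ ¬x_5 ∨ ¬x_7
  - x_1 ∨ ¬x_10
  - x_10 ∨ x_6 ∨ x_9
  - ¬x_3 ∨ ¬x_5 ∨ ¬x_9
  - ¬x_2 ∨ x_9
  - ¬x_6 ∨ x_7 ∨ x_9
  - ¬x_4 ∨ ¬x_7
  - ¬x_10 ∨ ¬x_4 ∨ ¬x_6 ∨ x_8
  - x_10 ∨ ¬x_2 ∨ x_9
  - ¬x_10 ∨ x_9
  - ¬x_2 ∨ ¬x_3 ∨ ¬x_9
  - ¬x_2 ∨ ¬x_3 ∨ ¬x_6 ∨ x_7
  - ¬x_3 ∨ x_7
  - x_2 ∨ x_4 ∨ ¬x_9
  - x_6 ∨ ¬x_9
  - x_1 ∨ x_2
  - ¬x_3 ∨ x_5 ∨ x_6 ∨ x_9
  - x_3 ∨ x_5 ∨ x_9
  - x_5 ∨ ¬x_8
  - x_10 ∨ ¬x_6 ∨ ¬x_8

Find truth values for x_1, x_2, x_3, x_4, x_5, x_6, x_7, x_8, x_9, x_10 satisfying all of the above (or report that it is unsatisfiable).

Set x_1 = True.
Set x_2 = True.
  then (¬x_2 ∨ x_9) forces x_9 = True.
  then (¬x_2 ∨ ¬x_3 ∨ ¬x_9) forces x_3 = False.
  then (x_6 ∨ ¬x_9) forces x_6 = True.
  then (x_3 ∨ ¬x_7) forces x_7 = False.
Set x_4 = False.
  then (¬x_1 ∨ ¬x_10 ∨ ¬x_2 ∨ x_4) forces x_10 = False.
  then (x_10 ∨ ¬x_6 ∨ ¬x_8) forces x_8 = False.
  then (¬x_1 ∨ x_5 ∨ x_8) forces x_5 = True.
All clauses satisfied.

x_1 = True, x_2 = True, x_3 = False, x_4 = False, x_5 = True, x_6 = True, x_7 = False, x_8 = False, x_9 = True, x_10 = False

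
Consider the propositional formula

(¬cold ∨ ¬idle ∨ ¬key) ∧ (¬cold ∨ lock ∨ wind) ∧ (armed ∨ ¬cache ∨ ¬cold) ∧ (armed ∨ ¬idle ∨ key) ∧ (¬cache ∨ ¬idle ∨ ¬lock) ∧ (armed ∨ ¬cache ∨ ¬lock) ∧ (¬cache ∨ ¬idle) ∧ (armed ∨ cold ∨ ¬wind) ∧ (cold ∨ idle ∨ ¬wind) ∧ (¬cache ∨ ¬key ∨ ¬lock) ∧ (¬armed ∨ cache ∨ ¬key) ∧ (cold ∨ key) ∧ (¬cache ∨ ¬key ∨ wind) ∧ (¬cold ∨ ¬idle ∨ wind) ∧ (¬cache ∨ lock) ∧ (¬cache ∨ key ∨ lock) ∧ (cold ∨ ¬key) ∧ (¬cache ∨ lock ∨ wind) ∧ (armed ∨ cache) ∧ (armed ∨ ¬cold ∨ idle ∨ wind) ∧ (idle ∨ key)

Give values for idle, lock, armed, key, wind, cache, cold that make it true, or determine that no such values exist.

idle=T, lock=F, armed=T, key=F, wind=T, cache=F, cold=T

Set idle = True.
  then (¬cache ∨ ¬idle) forces cache = False.
  then (armed ∨ cache) forces armed = True.
  then (¬armed ∨ cache ∨ ¬key) forces key = False.
  then (cold ∨ key) forces cold = True.
  then (¬cold ∨ ¬idle ∨ wind) forces wind = True.
Set lock = False.
All clauses satisfied.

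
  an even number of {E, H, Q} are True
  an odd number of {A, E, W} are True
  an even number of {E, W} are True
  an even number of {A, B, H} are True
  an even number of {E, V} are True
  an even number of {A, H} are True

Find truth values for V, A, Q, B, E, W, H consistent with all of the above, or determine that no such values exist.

V = False, A = True, Q = True, B = False, E = False, W = False, H = True

{E, H, Q}: 2 true → even ✓
{A, E, W}: 1 true → odd ✓
{E, W}: 0 true → even ✓
{A, B, H}: 2 true → even ✓
{E, V}: 0 true → even ✓
{A, H}: 2 true → even ✓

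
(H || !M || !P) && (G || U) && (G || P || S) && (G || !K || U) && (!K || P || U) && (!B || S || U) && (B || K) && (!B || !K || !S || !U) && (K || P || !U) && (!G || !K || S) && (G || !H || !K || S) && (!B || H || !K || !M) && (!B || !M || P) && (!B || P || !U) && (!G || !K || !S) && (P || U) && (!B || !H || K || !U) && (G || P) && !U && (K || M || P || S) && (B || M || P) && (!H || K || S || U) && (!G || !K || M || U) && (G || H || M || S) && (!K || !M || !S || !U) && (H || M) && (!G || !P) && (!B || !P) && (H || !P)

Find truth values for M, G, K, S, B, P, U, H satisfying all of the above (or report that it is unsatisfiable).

Case U = True:
  Clause (!U) is falsified — contradiction.
Case U = False:
  (G || U) forces G = True.
  (P || U) forces P = True.
  Clause (!G || !P) is falsified — contradiction.
Both cases fail, so the formula is unsatisfiable.

UNSATISFIABLE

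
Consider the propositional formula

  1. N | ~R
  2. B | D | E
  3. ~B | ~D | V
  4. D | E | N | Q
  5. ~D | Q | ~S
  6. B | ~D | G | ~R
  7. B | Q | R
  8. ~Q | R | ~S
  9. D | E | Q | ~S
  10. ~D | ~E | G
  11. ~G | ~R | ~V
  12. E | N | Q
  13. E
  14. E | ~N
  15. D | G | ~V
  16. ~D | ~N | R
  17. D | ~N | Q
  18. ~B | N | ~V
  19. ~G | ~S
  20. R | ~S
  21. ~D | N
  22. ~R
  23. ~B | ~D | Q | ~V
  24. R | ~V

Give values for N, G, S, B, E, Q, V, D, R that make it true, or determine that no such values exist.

Unit clause (E) forces E = True.
Unit clause (~R) forces R = False.
In (R | ~V) only ~V is left, so V = False.
In (R | ~S) only ~S is left, so S = False.
Set N = False.
  then (~D | N) forces D = False.
Set G = True.
Set B = True.
Set Q = True.
All clauses satisfied.

N=F; G=T; S=F; B=T; E=T; Q=T; V=F; D=F; R=F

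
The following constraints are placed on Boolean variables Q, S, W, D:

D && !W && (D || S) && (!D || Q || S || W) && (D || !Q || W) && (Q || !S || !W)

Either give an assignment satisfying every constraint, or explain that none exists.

Q = True, S = True, W = False, D = True

Unit clause (D) forces D = True.
Unit clause (!W) forces W = False.
Set Q = True.
Set S = True.
Check each clause:
  (D): D holds.
  (!W): !W holds.
  (D || S): D holds.
  (!D || Q || S || W): Q holds.
  (D || !Q || W): D holds.
  (Q || !S || !W): Q holds.
All clauses satisfied.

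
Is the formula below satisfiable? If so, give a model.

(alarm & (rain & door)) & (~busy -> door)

alarm = True; rain = True; door = True; busy = True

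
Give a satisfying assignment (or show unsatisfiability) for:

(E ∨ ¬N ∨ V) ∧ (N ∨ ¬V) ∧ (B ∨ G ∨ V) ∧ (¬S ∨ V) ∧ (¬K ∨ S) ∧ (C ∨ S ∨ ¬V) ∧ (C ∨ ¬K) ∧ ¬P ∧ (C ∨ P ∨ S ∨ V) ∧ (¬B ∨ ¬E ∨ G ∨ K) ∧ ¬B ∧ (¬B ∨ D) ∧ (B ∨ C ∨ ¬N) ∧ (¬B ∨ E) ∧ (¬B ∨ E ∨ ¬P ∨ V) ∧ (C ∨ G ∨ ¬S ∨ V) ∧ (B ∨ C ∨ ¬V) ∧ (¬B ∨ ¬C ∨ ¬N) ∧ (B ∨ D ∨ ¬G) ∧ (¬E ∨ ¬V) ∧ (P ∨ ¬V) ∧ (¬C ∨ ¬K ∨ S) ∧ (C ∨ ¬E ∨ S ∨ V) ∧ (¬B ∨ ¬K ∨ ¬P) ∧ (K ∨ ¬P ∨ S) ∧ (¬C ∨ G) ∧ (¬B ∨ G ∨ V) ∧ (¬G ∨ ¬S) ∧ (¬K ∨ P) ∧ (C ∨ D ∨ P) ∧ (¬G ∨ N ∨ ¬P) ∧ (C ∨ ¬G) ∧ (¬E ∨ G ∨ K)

V = False; K = False; P = False; B = False; C = True; S = False; G = True; N = True; E = True; D = True

Unit clause (¬P) forces P = False.
Unit clause (¬B) forces B = False.
In (P ∨ ¬V) only ¬V is left, so V = False.
In (¬K ∨ P) only ¬K is left, so K = False.
In (B ∨ G ∨ V) only G is left, so G = True.
In (¬S ∨ V) only ¬S is left, so S = False.
In (C ∨ P ∨ S ∨ V) only C is left, so C = True.
In (B ∨ D ∨ ¬G) only D is left, so D = True.
Set N = True.
  then (E ∨ ¬N ∨ V) forces E = True.
All clauses satisfied.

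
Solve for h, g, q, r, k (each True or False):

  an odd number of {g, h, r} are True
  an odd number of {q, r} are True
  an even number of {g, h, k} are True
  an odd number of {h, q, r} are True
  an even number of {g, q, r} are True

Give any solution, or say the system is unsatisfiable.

h=F, g=T, q=T, r=F, k=T

{g, h, r}: 1 true → odd ✓
{q, r}: 1 true → odd ✓
{g, h, k}: 2 true → even ✓
{h, q, r}: 1 true → odd ✓
{g, q, r}: 2 true → even ✓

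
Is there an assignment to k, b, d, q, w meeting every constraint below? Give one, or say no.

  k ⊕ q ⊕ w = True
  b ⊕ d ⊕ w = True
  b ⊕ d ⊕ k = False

k: False, b: False, d: False, q: False, w: True

k ⊕ q ⊕ w = F ⊕ F ⊕ T = True ✓
b ⊕ d ⊕ w = F ⊕ F ⊕ T = True ✓
b ⊕ d ⊕ k = F ⊕ F ⊕ F = False ✓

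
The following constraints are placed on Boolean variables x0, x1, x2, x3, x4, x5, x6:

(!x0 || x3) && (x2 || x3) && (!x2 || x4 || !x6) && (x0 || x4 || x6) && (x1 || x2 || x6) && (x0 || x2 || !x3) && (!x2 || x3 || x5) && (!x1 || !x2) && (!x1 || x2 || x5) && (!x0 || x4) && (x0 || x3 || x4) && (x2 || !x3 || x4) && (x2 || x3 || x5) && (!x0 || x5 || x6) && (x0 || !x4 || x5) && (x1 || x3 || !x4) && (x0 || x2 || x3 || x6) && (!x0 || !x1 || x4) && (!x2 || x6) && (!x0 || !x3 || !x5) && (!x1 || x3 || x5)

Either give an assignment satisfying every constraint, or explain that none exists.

x0=T, x1=F, x2=F, x3=T, x4=T, x5=F, x6=T

Set x0 = True.
  then (!x0 || x3) forces x3 = True.
  then (!x0 || x4) forces x4 = True.
  then (!x0 || !x3 || !x5) forces x5 = False.
  then (!x0 || x5 || x6) forces x6 = True.
Try x1 = True:
  (!x1 || !x2) forces x2 = False.
  clause (!x1 || x2 || x5) is falsified — backtrack.
So x1 = False.
Set x2 = False.
All clauses satisfied.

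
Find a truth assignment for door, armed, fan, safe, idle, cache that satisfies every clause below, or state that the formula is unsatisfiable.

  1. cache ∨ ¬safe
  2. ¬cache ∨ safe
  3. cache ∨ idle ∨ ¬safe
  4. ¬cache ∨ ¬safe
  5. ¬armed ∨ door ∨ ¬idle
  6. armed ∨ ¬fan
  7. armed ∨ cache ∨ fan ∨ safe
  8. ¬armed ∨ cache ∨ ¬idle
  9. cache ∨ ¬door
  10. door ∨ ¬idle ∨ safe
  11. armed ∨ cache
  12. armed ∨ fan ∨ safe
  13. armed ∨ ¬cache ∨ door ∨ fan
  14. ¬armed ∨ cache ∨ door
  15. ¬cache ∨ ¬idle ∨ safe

The formula is unsatisfiable.

Case safe = True:
  (cache ∨ ¬safe) forces cache = True.
  Clause (¬cache ∨ ¬safe) is falsified — contradiction.
Case safe = False:
  (¬cache ∨ safe) forces cache = False.
  (cache ∨ ¬door) forces door = False.
  (door ∨ ¬idle ∨ safe) forces idle = False.
  (armed ∨ cache) forces armed = True.
  Clause (¬armed ∨ cache ∨ door) is falsified — contradiction.
Both cases fail, so the formula is unsatisfiable.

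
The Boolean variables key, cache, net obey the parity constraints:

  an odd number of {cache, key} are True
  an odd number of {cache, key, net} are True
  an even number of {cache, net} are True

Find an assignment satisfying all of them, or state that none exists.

key = True, cache = False, net = False

{cache, key}: 1 true → odd ✓
{cache, key, net}: 1 true → odd ✓
{cache, net}: 0 true → even ✓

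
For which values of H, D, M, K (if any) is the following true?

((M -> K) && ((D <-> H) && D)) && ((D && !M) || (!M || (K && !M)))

H = True, D = True, M = False, K = False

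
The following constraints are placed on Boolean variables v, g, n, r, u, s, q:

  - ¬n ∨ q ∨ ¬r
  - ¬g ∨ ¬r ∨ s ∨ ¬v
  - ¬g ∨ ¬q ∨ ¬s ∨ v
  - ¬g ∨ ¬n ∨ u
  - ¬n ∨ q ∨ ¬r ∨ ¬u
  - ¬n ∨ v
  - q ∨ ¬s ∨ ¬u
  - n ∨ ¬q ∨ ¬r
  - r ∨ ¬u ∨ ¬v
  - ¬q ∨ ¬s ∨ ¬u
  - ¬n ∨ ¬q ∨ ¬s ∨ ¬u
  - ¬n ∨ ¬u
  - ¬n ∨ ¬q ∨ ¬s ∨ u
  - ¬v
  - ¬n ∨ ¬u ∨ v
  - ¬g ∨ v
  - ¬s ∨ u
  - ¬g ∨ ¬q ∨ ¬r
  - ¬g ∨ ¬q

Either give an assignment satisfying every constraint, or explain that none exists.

v = False, g = False, n = False, r = False, u = True, s = False, q = True

Unit clause (¬v) forces v = False.
In (¬g ∨ v) only ¬g is left, so g = False.
In (¬n ∨ v) only ¬n is left, so n = False.
Set r = False.
Set u = True.
Try s = True:
  (q ∨ ¬s ∨ ¬u) forces q = True.
  clause (¬q ∨ ¬s ∨ ¬u) is falsified — backtrack.
So s = False.
Set q = True.
All clauses satisfied.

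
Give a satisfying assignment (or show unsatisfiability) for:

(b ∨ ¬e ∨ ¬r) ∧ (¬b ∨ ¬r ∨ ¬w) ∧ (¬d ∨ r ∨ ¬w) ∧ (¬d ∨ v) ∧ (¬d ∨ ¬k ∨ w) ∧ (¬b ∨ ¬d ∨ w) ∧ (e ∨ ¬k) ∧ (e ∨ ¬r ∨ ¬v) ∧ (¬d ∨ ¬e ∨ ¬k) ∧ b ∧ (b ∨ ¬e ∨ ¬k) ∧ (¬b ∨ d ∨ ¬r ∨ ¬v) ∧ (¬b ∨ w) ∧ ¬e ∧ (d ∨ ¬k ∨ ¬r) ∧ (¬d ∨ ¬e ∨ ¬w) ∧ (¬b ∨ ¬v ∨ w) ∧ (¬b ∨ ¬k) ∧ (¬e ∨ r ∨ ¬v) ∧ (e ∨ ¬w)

Unsatisfiable — no assignment works.

Case e = True:
  Clause (¬e) is falsified — contradiction.
Case e = False:
  (e ∨ ¬k) forces k = False.
  (b) forces b = True.
  (¬b ∨ w) forces w = True.
  Clause (e ∨ ¬w) is falsified — contradiction.
Both cases fail, so the formula is unsatisfiable.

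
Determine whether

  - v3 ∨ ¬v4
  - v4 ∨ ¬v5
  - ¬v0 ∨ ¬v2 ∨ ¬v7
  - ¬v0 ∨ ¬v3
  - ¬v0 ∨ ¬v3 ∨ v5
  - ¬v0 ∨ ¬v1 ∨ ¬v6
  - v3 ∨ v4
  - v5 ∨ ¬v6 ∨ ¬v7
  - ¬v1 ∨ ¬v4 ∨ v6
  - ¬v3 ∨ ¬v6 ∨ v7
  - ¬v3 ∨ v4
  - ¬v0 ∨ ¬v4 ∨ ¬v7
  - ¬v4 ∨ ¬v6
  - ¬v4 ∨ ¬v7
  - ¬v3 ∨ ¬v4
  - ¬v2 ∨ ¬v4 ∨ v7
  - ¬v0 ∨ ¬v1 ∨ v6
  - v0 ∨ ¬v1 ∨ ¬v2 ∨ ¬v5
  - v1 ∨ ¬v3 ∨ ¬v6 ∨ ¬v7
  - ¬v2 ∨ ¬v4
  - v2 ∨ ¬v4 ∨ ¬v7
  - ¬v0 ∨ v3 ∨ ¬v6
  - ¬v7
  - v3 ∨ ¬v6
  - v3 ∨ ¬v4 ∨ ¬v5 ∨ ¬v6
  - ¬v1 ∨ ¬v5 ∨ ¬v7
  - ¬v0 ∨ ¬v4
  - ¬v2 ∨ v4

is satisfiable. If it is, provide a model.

Case v3 = True:
  (¬v0 ∨ ¬v3) forces v0 = False.
  (¬v3 ∨ v4) forces v4 = True.
  Clause (¬v3 ∨ ¬v4) is falsified — contradiction.
Case v3 = False:
  (v3 ∨ ¬v4) forces v4 = False.
  Clause (v3 ∨ v4) is falsified — contradiction.
Both cases fail, so the formula is unsatisfiable.

UNSATISFIABLE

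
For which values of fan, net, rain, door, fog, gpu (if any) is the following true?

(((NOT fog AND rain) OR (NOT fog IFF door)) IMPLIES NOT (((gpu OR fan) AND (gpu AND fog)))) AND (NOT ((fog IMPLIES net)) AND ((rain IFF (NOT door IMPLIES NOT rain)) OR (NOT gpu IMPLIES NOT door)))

fan = False, net = False, rain = True, door = True, fog = True, gpu = False

  ((NOT fog AND rain) OR (NOT fog IFF door)) IMPLIES NOT (((gpu OR fan) AND (gpu AND fog))) = True
    (NOT fog AND rain) OR (NOT fog IFF door) = False
      NOT fog AND rain = False
        NOT fog = False
      NOT fog IFF door = False
        NOT fog = False
    NOT (((gpu OR fan) AND (gpu AND fog))) = True
      (gpu OR fan) AND (gpu AND fog) = False
        gpu OR fan = False
        gpu AND fog = False
  NOT ((fog IMPLIES net)) AND ((rain IFF (NOT door IMPLIES NOT rain)) OR (NOT gpu IMPLIES NOT door)) = True
    NOT ((fog IMPLIES net)) = True
      fog IMPLIES net = False
    (rain IFF (NOT door IMPLIES NOT rain)) OR (NOT gpu IMPLIES NOT door) = True
      rain IFF (NOT door IMPLIES NOT rain) = True
        NOT door IMPLIES NOT rain = True
          NOT door = False
          NOT rain = False
      NOT gpu IMPLIES NOT door = False
        NOT gpu = True
        NOT door = False
Both conjuncts True, so the formula holds.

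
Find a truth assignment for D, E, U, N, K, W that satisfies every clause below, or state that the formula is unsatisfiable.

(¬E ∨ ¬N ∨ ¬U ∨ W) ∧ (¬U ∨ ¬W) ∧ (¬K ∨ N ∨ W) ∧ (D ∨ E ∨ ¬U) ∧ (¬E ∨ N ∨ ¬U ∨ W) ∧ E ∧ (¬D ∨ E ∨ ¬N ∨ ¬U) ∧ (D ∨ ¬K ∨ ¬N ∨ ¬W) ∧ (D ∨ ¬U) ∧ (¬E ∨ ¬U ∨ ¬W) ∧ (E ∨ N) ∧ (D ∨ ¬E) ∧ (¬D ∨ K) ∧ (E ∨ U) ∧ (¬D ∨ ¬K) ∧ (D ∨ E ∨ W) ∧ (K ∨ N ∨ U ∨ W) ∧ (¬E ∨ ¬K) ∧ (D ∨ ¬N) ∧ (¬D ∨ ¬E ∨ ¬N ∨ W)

Case E = True:
  (D ∨ ¬E) forces D = True.
  (¬D ∨ K) forces K = True.
  Clause (¬D ∨ ¬K) is falsified — contradiction.
Case E = False:
  Clause (E) is falsified — contradiction.
Both cases fail, so the formula is unsatisfiable.

The formula is unsatisfiable.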